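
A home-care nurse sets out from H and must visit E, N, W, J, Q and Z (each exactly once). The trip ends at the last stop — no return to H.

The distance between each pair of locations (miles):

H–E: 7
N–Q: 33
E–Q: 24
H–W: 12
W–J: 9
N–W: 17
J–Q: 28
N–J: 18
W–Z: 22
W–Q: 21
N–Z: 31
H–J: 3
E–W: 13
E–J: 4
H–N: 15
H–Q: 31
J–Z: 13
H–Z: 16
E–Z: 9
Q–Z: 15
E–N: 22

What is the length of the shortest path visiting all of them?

Minimum one-way distance = 69 miles.

There are 6! = 720 possible orderings.
H→E→N→W→J→Q→Z: 7+22+17+9+28+15 = 98
H→E→N→W→J→Z→Q: 7+22+17+9+13+15 = 83
H→E→N→W→Q→J→Z: 7+22+17+21+28+13 = 108
H→E→N→W→Q→Z→J: 7+22+17+21+15+13 = 95
H→E→N→W→Z→J→Q: 7+22+17+22+13+28 = 109
H→E→N→W→Z→Q→J: 7+22+17+22+15+28 = 111
H→E→N→J→W→Q→Z: 7+22+18+9+21+15 = 92
H→E→N→J→W→Z→Q: 7+22+18+9+22+15 = 93
… (712 more)
H→N→W→J→E→Z→Q: 15+17+9+4+9+15 = 69  ← best
The minimum is 69.
One shortest path: H → N → W → J → E → Z → Q.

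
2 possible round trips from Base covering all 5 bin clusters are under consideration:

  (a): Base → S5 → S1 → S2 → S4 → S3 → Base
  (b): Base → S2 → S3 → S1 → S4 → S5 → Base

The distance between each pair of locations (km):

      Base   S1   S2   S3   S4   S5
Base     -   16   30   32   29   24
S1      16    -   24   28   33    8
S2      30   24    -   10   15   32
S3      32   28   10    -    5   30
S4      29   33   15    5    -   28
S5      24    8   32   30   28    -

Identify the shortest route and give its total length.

(a): 24 + 8 + 24 + 15 + 5 + 32 = 108
(b): 30 + 10 + 28 + 33 + 28 + 24 = 153

Shortest is (a), total 108 km.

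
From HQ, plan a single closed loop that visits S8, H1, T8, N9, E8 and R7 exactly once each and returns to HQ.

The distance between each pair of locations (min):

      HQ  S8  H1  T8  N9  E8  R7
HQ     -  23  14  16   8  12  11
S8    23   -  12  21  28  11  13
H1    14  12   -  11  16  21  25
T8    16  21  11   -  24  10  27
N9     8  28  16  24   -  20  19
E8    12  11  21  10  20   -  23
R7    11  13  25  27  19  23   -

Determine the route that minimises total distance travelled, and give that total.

HQ→S8→H1→T8→N9→E8→R7→HQ: 23+12+11+24+20+23+11 = 124
HQ→S8→H1→T8→N9→R7→E8→HQ: 23+12+11+24+19+23+12 = 124
HQ→S8→H1→T8→E8→N9→R7→HQ: 23+12+11+10+20+19+11 = 106
HQ→S8→H1→T8→E8→R7→N9→HQ: 23+12+11+10+23+19+8 = 106
HQ→S8→H1→T8→R7→N9→E8→HQ: 23+12+11+27+19+20+12 = 124
HQ→S8→H1→T8→R7→E8→N9→HQ: 23+12+11+27+23+20+8 = 124
HQ→S8→H1→N9→T8→E8→R7→HQ: 23+12+16+24+10+23+11 = 119
HQ→S8→H1→N9→T8→R7→E8→HQ: 23+12+16+24+27+23+12 = 137
… (352 more)
HQ→N9→H1→T8→E8→S8→R7→HQ: 8+16+11+10+11+13+11 = 80  ← best
The minimum is 80.
One optimal route: HQ → N9 → H1 → T8 → E8 → S8 → R7 → HQ (or its reverse).

80 min — the shortest possible round trip.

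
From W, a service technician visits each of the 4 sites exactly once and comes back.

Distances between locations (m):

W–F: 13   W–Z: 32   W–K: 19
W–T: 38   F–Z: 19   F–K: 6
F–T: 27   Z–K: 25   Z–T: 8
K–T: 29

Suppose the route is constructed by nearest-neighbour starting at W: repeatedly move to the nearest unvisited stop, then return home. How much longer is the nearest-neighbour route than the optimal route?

2 m longer than the optimal tour.

W: F=13, K=19, Z=32, T=38 ⇒ F
F: K=6, Z=19, T=27 ⇒ K
K: Z=25, T=29 ⇒ Z
Z: T=8 ⇒ T
NN route W → F → K → Z → T → W costs 90.
Optimal: W → F → Z → T → K → W costs 88 (by enumerating all 12 distinct tours).
Excess = 90 − 88 = 2.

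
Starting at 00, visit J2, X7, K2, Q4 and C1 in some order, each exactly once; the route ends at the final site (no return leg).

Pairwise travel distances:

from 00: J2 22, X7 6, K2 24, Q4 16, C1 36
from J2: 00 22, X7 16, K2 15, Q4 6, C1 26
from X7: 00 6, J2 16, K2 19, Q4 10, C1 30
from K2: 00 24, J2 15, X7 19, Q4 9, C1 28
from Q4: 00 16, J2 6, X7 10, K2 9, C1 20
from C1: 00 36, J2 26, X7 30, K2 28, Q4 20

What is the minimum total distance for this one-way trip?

There are 5! = 120 possible orderings.
00 → J2 → X7 → K2 → Q4 → C1: 22+16+19+9+20 = 86
00 → J2 → X7 → K2 → C1 → Q4: 22+16+19+28+20 = 105
00 → J2 → X7 → Q4 → K2 → C1: 22+16+10+9+28 = 85
00 → J2 → X7 → Q4 → C1 → K2: 22+16+10+20+28 = 96
00 → J2 → X7 → C1 → K2 → Q4: 22+16+30+28+9 = 105
00 → J2 → X7 → C1 → Q4 → K2: 22+16+30+20+9 = 97
00 → J2 → K2 → X7 → Q4 → C1: 22+15+19+10+20 = 86
00 → J2 → K2 → X7 → C1 → Q4: 22+15+19+30+20 = 106
00 → J2 → K2 → Q4 → X7 → C1: 22+15+9+10+30 = 86
00 → J2 → K2 → Q4 → C1 → X7: 22+15+9+20+30 = 96
00 → J2 → K2 → C1 → X7 → Q4: 22+15+28+30+10 = 105
00 → J2 → K2 → C1 → Q4 → X7: 22+15+28+20+10 = 95
00 → J2 → Q4 → X7 → K2 → C1: 22+6+10+19+28 = 85
00 → J2 → Q4 → X7 → C1 → K2: 22+6+10+30+28 = 96
… (106 more)
00 → X7 → J2 → Q4 → K2 → C1: 6+16+6+9+28 = 65  ← best
The minimum is 65.
One shortest path: 00 → X7 → J2 → Q4 → K2 → C1.

65 — the minimum one-way total.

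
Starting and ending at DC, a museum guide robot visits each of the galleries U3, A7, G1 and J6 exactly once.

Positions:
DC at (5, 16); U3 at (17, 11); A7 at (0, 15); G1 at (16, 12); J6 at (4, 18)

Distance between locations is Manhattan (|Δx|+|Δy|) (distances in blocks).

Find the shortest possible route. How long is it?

Shortest round trip = 48 blocks.

DC → U3 → A7 → G1 → J6 → DC: 17+21+19+18+3 = 78
DC → U3 → A7 → J6 → G1 → DC: 17+21+7+18+15 = 78
DC → U3 → G1 → A7 → J6 → DC: 17+2+19+7+3 = 48
DC → U3 → G1 → J6 → A7 → DC: 17+2+18+7+6 = 50
DC → U3 → J6 → A7 → G1 → DC: 17+20+7+19+15 = 78
DC → U3 → J6 → G1 → A7 → DC: 17+20+18+19+6 = 80
DC → A7 → U3 → G1 → J6 → DC: 6+21+2+18+3 = 50
DC → A7 → U3 → J6 → G1 → DC: 6+21+20+18+15 = 80
DC → A7 → G1 → U3 → J6 → DC: 6+19+2+20+3 = 50
DC → A7 → J6 → U3 → G1 → DC: 6+7+20+2+15 = 50
DC → G1 → U3 → A7 → J6 → DC: 15+2+21+7+3 = 48
DC → G1 → A7 → U3 → J6 → DC: 15+19+21+20+3 = 78
The minimum is 48.
One optimal route: DC → U3 → G1 → A7 → J6 → DC (or its reverse).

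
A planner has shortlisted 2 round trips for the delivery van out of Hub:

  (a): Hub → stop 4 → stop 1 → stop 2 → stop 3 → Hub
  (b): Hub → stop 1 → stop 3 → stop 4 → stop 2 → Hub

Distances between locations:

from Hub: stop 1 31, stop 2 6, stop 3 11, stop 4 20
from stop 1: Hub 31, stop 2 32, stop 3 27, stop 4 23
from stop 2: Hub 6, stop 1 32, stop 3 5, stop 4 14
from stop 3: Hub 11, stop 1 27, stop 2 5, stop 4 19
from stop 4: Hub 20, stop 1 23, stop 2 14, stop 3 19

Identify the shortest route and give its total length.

91 — (a) is the shortest.

(a): 20 + 23 + 32 + 5 + 11 = 91
(b): 31 + 27 + 19 + 14 + 6 = 97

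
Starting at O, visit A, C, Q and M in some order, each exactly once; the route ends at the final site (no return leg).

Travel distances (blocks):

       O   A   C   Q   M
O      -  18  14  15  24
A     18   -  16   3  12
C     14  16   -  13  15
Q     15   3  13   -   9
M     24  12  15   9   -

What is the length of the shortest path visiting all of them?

There are 4! = 24 possible orderings.
O→A→C→Q→M: 18+16+13+9 = 56
O→A→C→M→Q: 18+16+15+9 = 58
O→A→Q→C→M: 18+3+13+15 = 49
O→A→Q→M→C: 18+3+9+15 = 45
O→A→M→C→Q: 18+12+15+13 = 58
O→A→M→Q→C: 18+12+9+13 = 52
O→C→A→Q→M: 14+16+3+9 = 42
O→C→A→M→Q: 14+16+12+9 = 51
O→C→Q→A→M: 14+13+3+12 = 42
O→C→Q→M→A: 14+13+9+12 = 48
O→C→M→A→Q: 14+15+12+3 = 44
O→C→M→Q→A: 14+15+9+3 = 41
O→Q→A→C→M: 15+3+16+15 = 49
O→Q→A→M→C: 15+3+12+15 = 45
… (10 more)
The minimum is 41.
One shortest path: O → C → M → Q → A.

Minimum one-way distance = 41 blocks.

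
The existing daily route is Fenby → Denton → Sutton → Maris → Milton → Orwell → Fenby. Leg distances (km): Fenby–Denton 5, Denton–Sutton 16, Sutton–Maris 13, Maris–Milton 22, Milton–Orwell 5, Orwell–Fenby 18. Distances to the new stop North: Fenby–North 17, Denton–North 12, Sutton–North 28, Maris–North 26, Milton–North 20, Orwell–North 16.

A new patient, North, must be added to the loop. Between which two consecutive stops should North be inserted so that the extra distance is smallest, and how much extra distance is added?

Insertion cost between consecutive stops i–j is d(i,North) + d(North,j) − d(i,j):
  between Fenby and Denton: 17 + 12 − 5 = 24
  between Denton and Sutton: 12 + 28 − 16 = 24
  between Sutton and Maris: 28 + 26 − 13 = 41
  between Maris and Milton: 26 + 20 − 22 = 24
  between Milton and Orwell: 20 + 16 − 5 = 31
  between Orwell and Fenby: 16 + 17 − 18 = 15
Cheapest insertion is between Orwell and Fenby, adding 15.
New total = 79 + 15 = 94.

+15 km — insert North between Orwell and Fenby.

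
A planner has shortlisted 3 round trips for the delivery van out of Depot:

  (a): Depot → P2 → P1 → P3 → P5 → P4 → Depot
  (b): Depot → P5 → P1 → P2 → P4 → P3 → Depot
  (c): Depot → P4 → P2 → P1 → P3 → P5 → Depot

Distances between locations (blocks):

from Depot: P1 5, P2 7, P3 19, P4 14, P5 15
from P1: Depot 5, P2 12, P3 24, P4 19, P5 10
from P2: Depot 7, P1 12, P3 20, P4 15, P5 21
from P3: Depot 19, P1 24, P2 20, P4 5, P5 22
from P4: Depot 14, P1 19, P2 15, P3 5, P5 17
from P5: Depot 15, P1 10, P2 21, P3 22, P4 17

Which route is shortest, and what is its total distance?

(a): 7 + 12 + 24 + 22 + 17 + 14 = 96
(b): 15 + 10 + 12 + 15 + 5 + 19 = 76
(c): 14 + 15 + 12 + 24 + 22 + 15 = 102

Shortest is (b), total 76 blocks.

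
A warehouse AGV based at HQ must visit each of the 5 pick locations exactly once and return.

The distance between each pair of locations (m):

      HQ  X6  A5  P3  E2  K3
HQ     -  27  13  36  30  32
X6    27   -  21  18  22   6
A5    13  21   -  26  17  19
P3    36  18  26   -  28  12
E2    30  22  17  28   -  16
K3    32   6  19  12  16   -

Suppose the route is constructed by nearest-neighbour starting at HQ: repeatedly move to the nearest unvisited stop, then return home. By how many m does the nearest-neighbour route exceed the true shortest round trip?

HQ: A5=13, X6=27, E2=30, K3=32, P3=36 ⇒ A5
A5: E2=17, K3=19, X6=21, P3=26 ⇒ E2
E2: K3=16, X6=22, P3=28 ⇒ K3
K3: X6=6, P3=12 ⇒ X6
X6: P3=18 ⇒ P3
NN route HQ → A5 → E2 → K3 → X6 → P3 → HQ costs 106.
Optimal: HQ → X6 → P3 → K3 → E2 → A5 → HQ costs 103 (by enumerating all 60 distinct tours).
Excess = 106 − 103 = 3.

3 m longer than the optimal tour.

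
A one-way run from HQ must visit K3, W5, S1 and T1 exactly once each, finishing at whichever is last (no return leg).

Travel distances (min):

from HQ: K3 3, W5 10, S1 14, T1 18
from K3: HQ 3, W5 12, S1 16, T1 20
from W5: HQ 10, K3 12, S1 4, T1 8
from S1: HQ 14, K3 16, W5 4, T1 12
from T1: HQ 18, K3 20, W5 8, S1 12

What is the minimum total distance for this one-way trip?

There are 4! = 24 possible orderings.
HQ → K3 → W5 → S1 → T1: 3+12+4+12 = 31
HQ → K3 → W5 → T1 → S1: 3+12+8+12 = 35
HQ → K3 → S1 → W5 → T1: 3+16+4+8 = 31
HQ → K3 → S1 → T1 → W5: 3+16+12+8 = 39
HQ → K3 → T1 → W5 → S1: 3+20+8+4 = 35
HQ → K3 → T1 → S1 → W5: 3+20+12+4 = 39
HQ → W5 → K3 → S1 → T1: 10+12+16+12 = 50
HQ → W5 → K3 → T1 → S1: 10+12+20+12 = 54
HQ → W5 → S1 → K3 → T1: 10+4+16+20 = 50
HQ → W5 → S1 → T1 → K3: 10+4+12+20 = 46
HQ → W5 → T1 → K3 → S1: 10+8+20+16 = 54
HQ → W5 → T1 → S1 → K3: 10+8+12+16 = 46
HQ → S1 → K3 → W5 → T1: 14+16+12+8 = 50
HQ → S1 → K3 → T1 → W5: 14+16+20+8 = 58
… (10 more)
The minimum is 31.
One shortest path: HQ → K3 → W5 → S1 → T1.

Shortest open route: 31 min.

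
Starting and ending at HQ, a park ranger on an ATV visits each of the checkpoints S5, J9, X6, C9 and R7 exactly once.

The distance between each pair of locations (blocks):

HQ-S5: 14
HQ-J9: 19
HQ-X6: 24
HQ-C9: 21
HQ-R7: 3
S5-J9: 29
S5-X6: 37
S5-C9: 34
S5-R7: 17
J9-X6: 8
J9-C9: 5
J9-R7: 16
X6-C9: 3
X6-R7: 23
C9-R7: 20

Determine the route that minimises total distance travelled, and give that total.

Minimum total distance: 77 blocks.

There are 60 distinct closed tours to check (reversals are equivalent).
HQ→S5→J9→X6→C9→R7→HQ: 14+29+8+3+20+3 = 77
HQ→S5→J9→X6→R7→C9→HQ: 14+29+8+23+20+21 = 115
HQ→S5→J9→C9→X6→R7→HQ: 14+29+5+3+23+3 = 77
HQ→S5→J9→C9→R7→X6→HQ: 14+29+5+20+23+24 = 115
HQ→S5→J9→R7→X6→C9→HQ: 14+29+16+23+3+21 = 106
HQ→S5→J9→R7→C9→X6→HQ: 14+29+16+20+3+24 = 106
HQ→S5→X6→J9→C9→R7→HQ: 14+37+8+5+20+3 = 87
HQ→S5→X6→J9→R7→C9→HQ: 14+37+8+16+20+21 = 116
HQ→S5→X6→C9→J9→R7→HQ: 14+37+3+5+16+3 = 78
HQ→S5→X6→C9→R7→J9→HQ: 14+37+3+20+16+19 = 109
HQ→S5→X6→R7→J9→C9→HQ: 14+37+23+16+5+21 = 116
HQ→S5→X6→R7→C9→J9→HQ: 14+37+23+20+5+19 = 118
HQ→S5→C9→J9→X6→R7→HQ: 14+34+5+8+23+3 = 87
HQ→S5→C9→J9→R7→X6→HQ: 14+34+5+16+23+24 = 116
… (46 more)
The minimum is 77.
One optimal route: HQ → S5 → J9 → X6 → C9 → R7 → HQ (or its reverse).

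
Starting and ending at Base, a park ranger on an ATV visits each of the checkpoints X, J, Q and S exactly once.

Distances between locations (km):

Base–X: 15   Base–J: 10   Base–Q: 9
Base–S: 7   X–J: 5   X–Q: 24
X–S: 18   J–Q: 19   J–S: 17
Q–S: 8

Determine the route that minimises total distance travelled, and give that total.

Shortest round trip = 50 km.

There are 12 distinct closed tours to check (reversals are equivalent).
Base - X - J - Q - S - Base: 15+5+19+8+7 = 54
Base - X - J - S - Q - Base: 15+5+17+8+9 = 54
Base - X - Q - J - S - Base: 15+24+19+17+7 = 82
Base - X - Q - S - J - Base: 15+24+8+17+10 = 74
Base - X - S - J - Q - Base: 15+18+17+19+9 = 78
Base - X - S - Q - J - Base: 15+18+8+19+10 = 70
Base - J - X - Q - S - Base: 10+5+24+8+7 = 54
Base - J - X - S - Q - Base: 10+5+18+8+9 = 50
Base - J - Q - X - S - Base: 10+19+24+18+7 = 78
Base - J - S - X - Q - Base: 10+17+18+24+9 = 78
Base - Q - X - J - S - Base: 9+24+5+17+7 = 62
Base - Q - J - X - S - Base: 9+19+5+18+7 = 58
The minimum is 50.
One optimal route: Base → J → X → S → Q → Base (or its reverse).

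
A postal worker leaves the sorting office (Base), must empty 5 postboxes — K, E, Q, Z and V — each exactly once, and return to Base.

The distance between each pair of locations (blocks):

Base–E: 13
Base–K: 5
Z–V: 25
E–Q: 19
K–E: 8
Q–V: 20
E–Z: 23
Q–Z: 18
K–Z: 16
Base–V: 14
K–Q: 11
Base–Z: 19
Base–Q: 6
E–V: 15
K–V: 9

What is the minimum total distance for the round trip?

Base-K-E-Q-Z-V-Base: 5+8+19+18+25+14 = 89
Base-K-E-Q-V-Z-Base: 5+8+19+20+25+19 = 96
Base-K-E-Z-Q-V-Base: 5+8+23+18+20+14 = 88
Base-K-E-Z-V-Q-Base: 5+8+23+25+20+6 = 87
Base-K-E-V-Q-Z-Base: 5+8+15+20+18+19 = 85
Base-K-E-V-Z-Q-Base: 5+8+15+25+18+6 = 77
Base-K-Q-E-Z-V-Base: 5+11+19+23+25+14 = 97
Base-K-Q-E-V-Z-Base: 5+11+19+15+25+19 = 94
Base-K-Q-Z-E-V-Base: 5+11+18+23+15+14 = 86
Base-K-Q-Z-V-E-Base: 5+11+18+25+15+13 = 87
Base-K-Q-V-E-Z-Base: 5+11+20+15+23+19 = 93
Base-K-Q-V-Z-E-Base: 5+11+20+25+23+13 = 97
Base-K-Z-E-Q-V-Base: 5+16+23+19+20+14 = 97
Base-K-Z-E-V-Q-Base: 5+16+23+15+20+6 = 85
… (46 more)
Base-K-V-E-Z-Q-Base: 5+9+15+23+18+6 = 76  ← best
The minimum is 76.
One optimal route: Base → K → V → E → Z → Q → Base (or its reverse).

76 blocks — the shortest possible round trip.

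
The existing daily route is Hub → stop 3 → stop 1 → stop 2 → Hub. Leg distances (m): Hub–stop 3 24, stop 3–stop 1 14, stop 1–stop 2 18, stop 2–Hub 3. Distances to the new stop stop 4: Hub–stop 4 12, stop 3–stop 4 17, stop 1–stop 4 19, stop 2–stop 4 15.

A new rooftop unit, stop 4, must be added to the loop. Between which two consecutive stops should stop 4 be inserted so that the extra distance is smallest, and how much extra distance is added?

Insertion cost between consecutive stops i–j is d(i,stop 4) + d(stop 4,j) − d(i,j):
  between Hub and stop 3: 12 + 17 − 24 = 5
  between stop 3 and stop 1: 17 + 19 − 14 = 22
  between stop 1 and stop 2: 19 + 15 − 18 = 16
  between stop 2 and Hub: 15 + 12 − 3 = 24
Cheapest insertion is between Hub and stop 3, adding 5.
New total = 59 + 5 = 64.

Minimum extra distance: 5 m, inserting stop 4 between Hub and stop 3.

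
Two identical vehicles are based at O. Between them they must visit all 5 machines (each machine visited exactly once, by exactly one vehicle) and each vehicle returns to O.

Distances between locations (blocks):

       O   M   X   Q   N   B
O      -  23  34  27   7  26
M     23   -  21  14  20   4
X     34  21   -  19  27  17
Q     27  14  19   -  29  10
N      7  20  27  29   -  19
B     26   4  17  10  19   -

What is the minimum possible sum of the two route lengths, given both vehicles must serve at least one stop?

Minimum combined distance: 104 blocks.

Check every non-empty split of the stops between the two vehicles; for each half take its own optimal tour:
  {M} + {X, Q, N, B}: 46 + 88 = 134
  {X} + {M, Q, N, B}: 68 + 68 = 136
  {M, X} + {Q, N, B}: 78 + 63 = 141
  {Q} + {M, X, N, B}: 54 + 78 = 132
  {M, Q} + {X, N, B}: 64 + 77 = 141
  {X, Q} + {M, N, B}: 80 + 53 = 133
  … (15 splits in total)
  {N} + {M, X, Q, B}: 14 + 90 = 104  ← best
Best: vehicle 1 O → N → O = 14; vehicle 2 O → M → B → X → Q → O = 90; combined 104.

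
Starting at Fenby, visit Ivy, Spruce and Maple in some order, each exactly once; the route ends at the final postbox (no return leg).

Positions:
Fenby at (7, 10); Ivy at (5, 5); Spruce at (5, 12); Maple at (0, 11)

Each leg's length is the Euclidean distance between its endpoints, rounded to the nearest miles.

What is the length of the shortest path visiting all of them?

Minimum one-way distance = 16 miles.

There are 3! = 6 possible orderings.
Fenby→Ivy→Spruce→Maple: 5+7+5 = 17
Fenby→Ivy→Maple→Spruce: 5+8+5 = 18
Fenby→Spruce→Ivy→Maple: 3+7+8 = 18
Fenby→Spruce→Maple→Ivy: 3+5+8 = 16
Fenby→Maple→Ivy→Spruce: 7+8+7 = 22
Fenby→Maple→Spruce→Ivy: 7+5+7 = 19
The minimum is 16.
One shortest path: Fenby → Spruce → Maple → Ivy.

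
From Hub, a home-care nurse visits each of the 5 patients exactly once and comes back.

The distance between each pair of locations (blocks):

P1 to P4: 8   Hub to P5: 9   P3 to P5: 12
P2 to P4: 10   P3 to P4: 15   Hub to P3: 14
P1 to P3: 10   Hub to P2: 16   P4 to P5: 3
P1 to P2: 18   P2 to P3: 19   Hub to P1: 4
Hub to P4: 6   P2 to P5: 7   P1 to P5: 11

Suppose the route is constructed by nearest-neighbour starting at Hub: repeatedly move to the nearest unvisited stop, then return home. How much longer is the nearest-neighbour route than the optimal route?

6 blocks longer than the optimal tour.

From Hub: P1=4, P4=6, P5=9, P3=14, P2=16 → choose P1 (4).
From P1: P4=8, P3=10, P5=11, P2=18 → choose P4 (8).
From P4: P5=3, P2=10, P3=15 → choose P5 (3).
From P5: P2=7, P3=12 → choose P2 (7).
From P2: P3=19 → choose P3 (19).
NN route Hub → P1 → P4 → P5 → P2 → P3 → Hub costs 55.
Optimal: Hub → P1 → P3 → P2 → P5 → P4 → Hub costs 49 (by enumerating all 60 distinct tours).
Excess = 55 − 49 = 6.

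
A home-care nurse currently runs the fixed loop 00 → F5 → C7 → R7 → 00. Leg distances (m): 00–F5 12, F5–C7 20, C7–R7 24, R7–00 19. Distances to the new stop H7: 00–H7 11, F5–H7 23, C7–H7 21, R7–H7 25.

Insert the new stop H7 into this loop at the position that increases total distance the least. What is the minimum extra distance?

Insertion cost between consecutive stops i–j is d(i,H7) + d(H7,j) − d(i,j):
  between 00 and F5: 11 + 23 − 12 = 22
  between F5 and C7: 23 + 21 − 20 = 24
  between C7 and R7: 21 + 25 − 24 = 22
  between R7 and 00: 25 + 11 − 19 = 17
Cheapest insertion is between R7 and 00, adding 17.
New total = 75 + 17 = 92.

+17 m — insert H7 between R7 and 00.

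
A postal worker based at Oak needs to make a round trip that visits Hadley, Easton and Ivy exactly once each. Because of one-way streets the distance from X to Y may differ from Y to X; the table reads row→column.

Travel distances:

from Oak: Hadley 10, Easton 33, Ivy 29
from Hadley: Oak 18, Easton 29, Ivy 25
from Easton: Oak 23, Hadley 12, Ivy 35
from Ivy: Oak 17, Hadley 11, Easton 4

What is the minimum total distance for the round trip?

62 — the shortest possible round trip.

Oak - Hadley - Easton - Ivy - Oak: 10+29+35+17 = 91
Oak - Hadley - Ivy - Easton - Oak: 10+25+4+23 = 62
Oak - Easton - Hadley - Ivy - Oak: 33+12+25+17 = 87
Oak - Easton - Ivy - Hadley - Oak: 33+35+11+18 = 97
Oak - Ivy - Hadley - Easton - Oak: 29+11+29+23 = 92
Oak - Ivy - Easton - Hadley - Oak: 29+4+12+18 = 63
The minimum is 62.
One optimal route: Oak → Hadley → Ivy → Easton → Oak.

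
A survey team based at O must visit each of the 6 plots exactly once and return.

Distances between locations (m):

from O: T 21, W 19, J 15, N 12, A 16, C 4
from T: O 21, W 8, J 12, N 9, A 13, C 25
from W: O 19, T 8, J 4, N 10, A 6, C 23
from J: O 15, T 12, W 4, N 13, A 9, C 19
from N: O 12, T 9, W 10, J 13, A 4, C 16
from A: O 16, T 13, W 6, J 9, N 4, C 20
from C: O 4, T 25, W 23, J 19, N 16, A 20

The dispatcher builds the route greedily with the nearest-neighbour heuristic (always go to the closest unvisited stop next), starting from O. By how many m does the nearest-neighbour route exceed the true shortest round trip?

3 m longer than the optimal tour.

O: C=4, N=12, J=15, A=16, W=19, T=21 ⇒ C
C: N=16, J=19, A=20, W=23, T=25 ⇒ N
N: A=4, T=9, W=10, J=13 ⇒ A
A: W=6, J=9, T=13 ⇒ W
W: J=4, T=8 ⇒ J
J: T=12 ⇒ T
NN route O → C → N → A → W → J → T → O costs 67.
Optimal: O → J → W → T → N → A → C → O costs 64 (by enumerating all 360 distinct tours).
Excess = 67 − 64 = 3.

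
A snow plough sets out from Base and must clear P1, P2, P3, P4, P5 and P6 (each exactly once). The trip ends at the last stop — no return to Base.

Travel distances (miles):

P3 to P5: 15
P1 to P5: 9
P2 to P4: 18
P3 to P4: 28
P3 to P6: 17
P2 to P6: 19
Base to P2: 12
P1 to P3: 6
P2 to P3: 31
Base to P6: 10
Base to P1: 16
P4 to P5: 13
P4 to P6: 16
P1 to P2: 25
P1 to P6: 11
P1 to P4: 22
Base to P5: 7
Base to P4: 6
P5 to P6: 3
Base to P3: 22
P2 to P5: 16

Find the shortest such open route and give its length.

There are 6! = 720 possible orderings.
Base - P1 - P2 - P3 - P4 - P5 - P6: 16+25+31+28+13+3 = 116
Base - P1 - P2 - P3 - P4 - P6 - P5: 16+25+31+28+16+3 = 119
Base - P1 - P2 - P3 - P5 - P4 - P6: 16+25+31+15+13+16 = 116
Base - P1 - P2 - P3 - P5 - P6 - P4: 16+25+31+15+3+16 = 106
Base - P1 - P2 - P3 - P6 - P4 - P5: 16+25+31+17+16+13 = 118
Base - P1 - P2 - P3 - P6 - P5 - P4: 16+25+31+17+3+13 = 105
Base - P1 - P2 - P4 - P3 - P5 - P6: 16+25+18+28+15+3 = 105
Base - P1 - P2 - P4 - P3 - P6 - P5: 16+25+18+28+17+3 = 107
… (712 more)
Base - P4 - P2 - P5 - P6 - P1 - P3: 6+18+16+3+11+6 = 60  ← best
The minimum is 60.
One shortest path: Base → P4 → P2 → P5 → P6 → P1 → P3.

Shortest open route: 60 miles.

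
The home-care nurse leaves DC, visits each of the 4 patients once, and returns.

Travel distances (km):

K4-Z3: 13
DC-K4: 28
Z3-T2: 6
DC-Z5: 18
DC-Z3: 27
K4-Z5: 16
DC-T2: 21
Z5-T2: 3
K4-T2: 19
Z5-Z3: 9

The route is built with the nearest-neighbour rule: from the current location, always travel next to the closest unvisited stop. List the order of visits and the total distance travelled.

At DC the remaining stops are Z5 18, T2 21, Z3 27, K4 28; go to Z5.
At Z5 the remaining stops are T2 3, Z3 9, K4 16; go to T2.
At T2 the remaining stops are Z3 6, K4 19; go to Z3.
At Z3 the remaining stops are K4 13; go to K4.
Return K4→DC: 28.
Total = 18 + 3 + 6 + 13 + 28 = 68.

Nearest-neighbour total = 68 km; route DC → Z5 → T2 → Z3 → K4 → DC.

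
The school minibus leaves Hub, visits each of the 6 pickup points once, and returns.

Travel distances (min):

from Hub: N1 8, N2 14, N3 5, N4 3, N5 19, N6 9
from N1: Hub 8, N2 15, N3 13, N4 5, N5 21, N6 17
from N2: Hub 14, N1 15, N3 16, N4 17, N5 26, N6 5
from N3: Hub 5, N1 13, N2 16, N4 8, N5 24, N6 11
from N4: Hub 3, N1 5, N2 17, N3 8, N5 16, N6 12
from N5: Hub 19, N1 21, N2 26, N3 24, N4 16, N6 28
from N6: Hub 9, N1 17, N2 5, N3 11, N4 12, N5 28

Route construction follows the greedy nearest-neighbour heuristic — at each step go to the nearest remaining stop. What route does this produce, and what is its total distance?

82 min along Hub → N4 → N1 → N3 → N6 → N2 → N5 → Hub.

Hub → [N4:3 / N3:5 / N1:8 / N6:9 / N2:14 / N5:19] → N4 (3)
N4 → [N1:5 / N3:8 / N6:12 / N5:16 / N2:17] → N1 (5)
N1 → [N3:13 / N2:15 / N6:17 / N5:21] → N3 (13)
N3 → [N6:11 / N2:16 / N5:24] → N6 (11)
N6 → [N2:5 / N5:28] → N2 (5)
N2 → [N5:26] → N5 (26)
Return N5→Hub: 19.
Total = 3 + 5 + 13 + 11 + 5 + 26 + 19 = 82.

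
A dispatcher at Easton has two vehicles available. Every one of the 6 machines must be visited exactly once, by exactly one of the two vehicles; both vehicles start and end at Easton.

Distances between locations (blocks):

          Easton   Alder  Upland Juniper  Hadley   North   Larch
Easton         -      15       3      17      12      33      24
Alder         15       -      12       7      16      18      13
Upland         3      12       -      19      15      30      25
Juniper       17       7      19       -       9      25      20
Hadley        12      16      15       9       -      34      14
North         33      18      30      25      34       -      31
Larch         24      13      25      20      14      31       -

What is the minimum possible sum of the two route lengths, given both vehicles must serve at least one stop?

There are 2^5 − 1 = 31 ways to divide the 6 stops into two non-empty groups. For each, the best each vehicle can do is its own shortest tour through its group:
  {Alder} + {Upland, Juniper, Hadley, North, Larch}: 30 + 104 = 134
  {Upland} + {Alder, Juniper, Hadley, North, Larch}: 6 + 99 = 105
  {Alder, Upland} + {Juniper, Hadley, North, Larch}: 30 + 99 = 129
  {Juniper} + {Alder, Upland, Hadley, North, Larch}: 34 + 90 = 124
  {Alder, Juniper} + {Upland, Hadley, North, Larch}: 39 + 90 = 129
  {Upland, Juniper} + {Alder, Hadley, North, Larch}: 39 + 90 = 129
  … (31 splits in total)
Best: vehicle 1 Easton → Upland → Easton = 6; vehicle 2 Easton → Juniper → Alder → North → Larch → Hadley → Easton = 99; combined 105.

Minimum combined distance: 105 blocks.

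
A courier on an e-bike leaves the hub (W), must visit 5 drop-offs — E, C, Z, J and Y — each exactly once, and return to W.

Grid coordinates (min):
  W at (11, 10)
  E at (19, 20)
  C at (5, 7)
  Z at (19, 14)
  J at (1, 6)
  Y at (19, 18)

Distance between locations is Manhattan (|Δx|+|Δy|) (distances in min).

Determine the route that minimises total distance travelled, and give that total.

With 5 stops there are 5!/2 = 60 distinct round trips (a route and its reverse cost the same).
W → E → C → Z → J → Y → W: 18+27+21+26+30+16 = 138
W → E → C → Z → Y → J → W: 18+27+21+4+30+14 = 114
W → E → C → J → Z → Y → W: 18+27+5+26+4+16 = 96
W → E → C → J → Y → Z → W: 18+27+5+30+4+12 = 96
W → E → C → Y → Z → J → W: 18+27+25+4+26+14 = 114
W → E → C → Y → J → Z → W: 18+27+25+30+26+12 = 138
W → E → Z → C → J → Y → W: 18+6+21+5+30+16 = 96
W → E → Z → C → Y → J → W: 18+6+21+25+30+14 = 114
W → E → Z → J → C → Y → W: 18+6+26+5+25+16 = 96
W → E → Z → J → Y → C → W: 18+6+26+30+25+9 = 114
W → E → Z → Y → C → J → W: 18+6+4+25+5+14 = 72
W → E → Z → Y → J → C → W: 18+6+4+30+5+9 = 72
W → E → J → C → Z → Y → W: 18+32+5+21+4+16 = 96
W → E → J → C → Y → Z → W: 18+32+5+25+4+12 = 96
… (46 more)
W → E → Y → Z → C → J → W: 18+2+4+21+5+14 = 64  ← best
The minimum is 64.
One optimal route: W → E → Y → Z → C → J → W (or its reverse).

Minimum total distance: 64 min.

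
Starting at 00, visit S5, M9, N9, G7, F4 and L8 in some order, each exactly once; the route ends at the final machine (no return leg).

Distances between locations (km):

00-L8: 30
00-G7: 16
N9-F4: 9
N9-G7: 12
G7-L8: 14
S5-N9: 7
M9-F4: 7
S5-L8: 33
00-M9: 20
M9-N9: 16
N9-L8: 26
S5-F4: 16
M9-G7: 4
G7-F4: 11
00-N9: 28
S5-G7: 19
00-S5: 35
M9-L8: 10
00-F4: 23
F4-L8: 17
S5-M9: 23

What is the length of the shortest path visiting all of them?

Shortest open route: 63 km.

There are 6! = 720 possible orderings.
00→S5→M9→N9→G7→F4→L8: 35+23+16+12+11+17 = 114
00→S5→M9→N9→G7→L8→F4: 35+23+16+12+14+17 = 117
00→S5→M9→N9→F4→G7→L8: 35+23+16+9+11+14 = 108
00→S5→M9→N9→F4→L8→G7: 35+23+16+9+17+14 = 114
00→S5→M9→N9→L8→G7→F4: 35+23+16+26+14+11 = 125
00→S5→M9→N9→L8→F4→G7: 35+23+16+26+17+11 = 128
00→S5→M9→G7→N9→F4→L8: 35+23+4+12+9+17 = 100
00→S5→M9→G7→N9→L8→F4: 35+23+4+12+26+17 = 117
… (712 more)
00→G7→M9→L8→F4→N9→S5: 16+4+10+17+9+7 = 63  ← best
The minimum is 63.
One shortest path: 00 → G7 → M9 → L8 → F4 → N9 → S5.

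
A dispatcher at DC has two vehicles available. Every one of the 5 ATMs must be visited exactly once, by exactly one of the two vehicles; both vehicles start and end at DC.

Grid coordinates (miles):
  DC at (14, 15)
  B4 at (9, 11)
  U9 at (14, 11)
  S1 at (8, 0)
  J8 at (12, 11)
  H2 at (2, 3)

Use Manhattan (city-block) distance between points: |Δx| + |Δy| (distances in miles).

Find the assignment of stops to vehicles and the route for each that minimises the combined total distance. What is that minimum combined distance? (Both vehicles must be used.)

Try each way of splitting the stops between the two vehicles (each non-empty) and, for each split, find the best tour for each vehicle:
  {B4} + {U9, S1, J8, H2}: 18 + 54 = 72
  {U9} + {B4, S1, J8, H2}: 8 + 54 = 62
  {B4, U9} + {S1, J8, H2}: 18 + 54 = 72
  {S1} + {B4, U9, J8, H2}: 42 + 48 = 90
  {B4, S1} + {U9, J8, H2}: 42 + 48 = 90
  {U9, S1} + {B4, J8, H2}: 42 + 48 = 90
  … (15 splits in total)
Best: vehicle 1 DC → U9 → DC = 8; vehicle 2 DC → B4 → S1 → H2 → J8 → DC = 54; combined 62.

62 miles — the smallest possible combined total.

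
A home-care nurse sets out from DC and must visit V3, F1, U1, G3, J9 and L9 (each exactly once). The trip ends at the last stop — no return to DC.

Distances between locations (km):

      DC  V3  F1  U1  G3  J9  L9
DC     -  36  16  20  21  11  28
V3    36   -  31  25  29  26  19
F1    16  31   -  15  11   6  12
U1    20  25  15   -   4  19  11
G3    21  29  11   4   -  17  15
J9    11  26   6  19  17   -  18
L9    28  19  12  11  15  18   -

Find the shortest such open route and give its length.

Minimum one-way distance = 62 km.

There are 6! = 720 possible orderings.
DC → V3 → F1 → U1 → G3 → J9 → L9: 36+31+15+4+17+18 = 121
DC → V3 → F1 → U1 → G3 → L9 → J9: 36+31+15+4+15+18 = 119
DC → V3 → F1 → U1 → J9 → G3 → L9: 36+31+15+19+17+15 = 133
DC → V3 → F1 → U1 → J9 → L9 → G3: 36+31+15+19+18+15 = 134
DC → V3 → F1 → U1 → L9 → G3 → J9: 36+31+15+11+15+17 = 125
DC → V3 → F1 → U1 → L9 → J9 → G3: 36+31+15+11+18+17 = 128
DC → V3 → F1 → G3 → U1 → J9 → L9: 36+31+11+4+19+18 = 119
DC → V3 → F1 → G3 → U1 → L9 → J9: 36+31+11+4+11+18 = 111
… (712 more)
DC → J9 → F1 → G3 → U1 → L9 → V3: 11+6+11+4+11+19 = 62  ← best
The minimum is 62.
One shortest path: DC → J9 → F1 → G3 → U1 → L9 → V3.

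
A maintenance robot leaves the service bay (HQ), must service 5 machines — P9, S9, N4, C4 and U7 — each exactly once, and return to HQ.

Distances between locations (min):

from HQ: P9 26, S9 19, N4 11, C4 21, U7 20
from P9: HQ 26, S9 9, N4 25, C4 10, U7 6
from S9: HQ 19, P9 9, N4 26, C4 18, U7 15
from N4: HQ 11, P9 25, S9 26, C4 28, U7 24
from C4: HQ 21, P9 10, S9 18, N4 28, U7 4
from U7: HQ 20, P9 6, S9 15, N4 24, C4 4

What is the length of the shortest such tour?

Minimum total distance: 77 min.

With 5 stops there are 5!/2 = 60 distinct round trips (a route and its reverse cost the same).
HQ-P9-S9-N4-C4-U7-HQ: 26+9+26+28+4+20 = 113
HQ-P9-S9-N4-U7-C4-HQ: 26+9+26+24+4+21 = 110
HQ-P9-S9-C4-N4-U7-HQ: 26+9+18+28+24+20 = 125
HQ-P9-S9-C4-U7-N4-HQ: 26+9+18+4+24+11 = 92
HQ-P9-S9-U7-N4-C4-HQ: 26+9+15+24+28+21 = 123
HQ-P9-S9-U7-C4-N4-HQ: 26+9+15+4+28+11 = 93
HQ-P9-N4-S9-C4-U7-HQ: 26+25+26+18+4+20 = 119
HQ-P9-N4-S9-U7-C4-HQ: 26+25+26+15+4+21 = 117
HQ-P9-N4-C4-S9-U7-HQ: 26+25+28+18+15+20 = 132
HQ-P9-N4-C4-U7-S9-HQ: 26+25+28+4+15+19 = 117
HQ-P9-N4-U7-S9-C4-HQ: 26+25+24+15+18+21 = 129
HQ-P9-N4-U7-C4-S9-HQ: 26+25+24+4+18+19 = 116
HQ-P9-C4-S9-N4-U7-HQ: 26+10+18+26+24+20 = 124
HQ-P9-C4-S9-U7-N4-HQ: 26+10+18+15+24+11 = 104
… (46 more)
HQ-S9-P9-C4-U7-N4-HQ: 19+9+10+4+24+11 = 77  ← best
The minimum is 77.
One optimal route: HQ → S9 → P9 → C4 → U7 → N4 → HQ (or its reverse).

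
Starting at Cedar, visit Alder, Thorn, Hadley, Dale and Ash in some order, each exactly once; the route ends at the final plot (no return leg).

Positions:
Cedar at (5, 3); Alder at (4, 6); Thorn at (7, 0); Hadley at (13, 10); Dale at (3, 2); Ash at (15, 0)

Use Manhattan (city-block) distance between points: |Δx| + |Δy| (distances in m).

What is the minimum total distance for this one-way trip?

Shortest open route: 35 m.

There are 5! = 120 possible orderings.
Cedar - Alder - Thorn - Hadley - Dale - Ash: 4+9+16+18+14 = 61
Cedar - Alder - Thorn - Hadley - Ash - Dale: 4+9+16+12+14 = 55
Cedar - Alder - Thorn - Dale - Hadley - Ash: 4+9+6+18+12 = 49
Cedar - Alder - Thorn - Dale - Ash - Hadley: 4+9+6+14+12 = 45
Cedar - Alder - Thorn - Ash - Hadley - Dale: 4+9+8+12+18 = 51
Cedar - Alder - Thorn - Ash - Dale - Hadley: 4+9+8+14+18 = 53
Cedar - Alder - Hadley - Thorn - Dale - Ash: 4+13+16+6+14 = 53
Cedar - Alder - Hadley - Thorn - Ash - Dale: 4+13+16+8+14 = 55
Cedar - Alder - Hadley - Dale - Thorn - Ash: 4+13+18+6+8 = 49
Cedar - Alder - Hadley - Dale - Ash - Thorn: 4+13+18+14+8 = 57
Cedar - Alder - Hadley - Ash - Thorn - Dale: 4+13+12+8+6 = 43
Cedar - Alder - Hadley - Ash - Dale - Thorn: 4+13+12+14+6 = 49
Cedar - Alder - Dale - Thorn - Hadley - Ash: 4+5+6+16+12 = 43
Cedar - Alder - Dale - Thorn - Ash - Hadley: 4+5+6+8+12 = 35
… (106 more)
The minimum is 35.
One shortest path: Cedar → Alder → Dale → Thorn → Ash → Hadley.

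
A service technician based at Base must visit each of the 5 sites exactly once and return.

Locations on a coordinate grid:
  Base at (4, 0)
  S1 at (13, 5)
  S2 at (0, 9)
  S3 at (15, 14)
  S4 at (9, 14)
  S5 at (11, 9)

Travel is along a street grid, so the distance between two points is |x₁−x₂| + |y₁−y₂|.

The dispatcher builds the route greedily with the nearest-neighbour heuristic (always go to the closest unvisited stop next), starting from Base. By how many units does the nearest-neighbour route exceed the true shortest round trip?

The nearest-neighbour route is 4 longer than optimal.

Base: S2=13, S1=14, S5=16, S4=19, S3=25 ⇒ S2
S2: S5=11, S4=14, S1=17, S3=20 ⇒ S5
S5: S1=6, S4=7, S3=9 ⇒ S1
S1: S3=11, S4=13 ⇒ S3
S3: S4=6 ⇒ S4
NN route Base → S2 → S5 → S1 → S3 → S4 → Base costs 66.
Optimal: Base → S1 → S3 → S4 → S5 → S2 → Base costs 62 (by enumerating all 60 distinct tours).
Excess = 66 − 62 = 4.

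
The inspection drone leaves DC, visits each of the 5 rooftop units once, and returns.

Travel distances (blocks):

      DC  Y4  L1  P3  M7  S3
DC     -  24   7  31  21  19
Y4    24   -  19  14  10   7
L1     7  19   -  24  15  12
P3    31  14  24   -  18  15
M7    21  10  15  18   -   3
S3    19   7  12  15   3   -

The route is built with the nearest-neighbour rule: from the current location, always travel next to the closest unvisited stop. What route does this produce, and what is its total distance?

Total distance 77 blocks via the nearest-neighbour route DC → L1 → S3 → M7 → Y4 → P3 → DC.

From DC: distances to unvisited — L1=7, S3=19, M7=21, Y4=24, P3=31. Nearest is L1 (7).
From L1: distances to unvisited — S3=12, M7=15, Y4=19, P3=24. Nearest is S3 (12).
From S3: distances to unvisited — M7=3, Y4=7, P3=15. Nearest is M7 (3).
From M7: distances to unvisited — Y4=10, P3=18. Nearest is Y4 (10).
From Y4: distances to unvisited — P3=14. Nearest is P3 (14).
Return P3→DC: 31.
Total = 7 + 12 + 3 + 10 + 14 + 31 = 77.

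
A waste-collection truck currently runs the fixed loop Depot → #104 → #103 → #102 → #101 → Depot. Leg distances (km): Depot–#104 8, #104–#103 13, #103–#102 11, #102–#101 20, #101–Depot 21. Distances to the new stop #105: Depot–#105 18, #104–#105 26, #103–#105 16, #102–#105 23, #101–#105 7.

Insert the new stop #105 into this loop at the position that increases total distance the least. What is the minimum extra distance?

Insertion cost between consecutive stops i–j is d(i,#105) + d(#105,j) − d(i,j):
  between Depot and #104: 18 + 26 − 8 = 36
  between #104 and #103: 26 + 16 − 13 = 29
  between #103 and #102: 16 + 23 − 11 = 28
  between #102 and #101: 23 + 7 − 20 = 10
  between #101 and Depot: 7 + 18 − 21 = 4
Cheapest insertion is between #101 and Depot, adding 4.
New total = 73 + 4 = 77.

Adding 4 km by placing #105 on the #101–Depot leg.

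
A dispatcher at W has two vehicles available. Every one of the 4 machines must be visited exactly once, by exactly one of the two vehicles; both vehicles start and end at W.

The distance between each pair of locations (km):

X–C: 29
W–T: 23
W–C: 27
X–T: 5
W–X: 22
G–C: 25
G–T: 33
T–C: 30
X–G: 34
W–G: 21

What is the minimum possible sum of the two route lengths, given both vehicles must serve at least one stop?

Try each way of splitting the stops between the two vehicles (each non-empty) and, for each split, find the best tour for each vehicle:
  {X} + {G, T, C}: 44 + 99 = 143
  {G} + {X, T, C}: 42 + 84 = 126
  {X, G} + {T, C}: 77 + 80 = 157
  {T} + {X, G, C}: 46 + 97 = 143
  {X, T} + {G, C}: 50 + 73 = 123
  {G, T} + {X, C}: 77 + 78 = 155
  … (7 splits in total)
Best: vehicle 1 W → X → T → W = 50; vehicle 2 W → G → C → W = 73; combined 123.

Minimum combined distance: 123 km.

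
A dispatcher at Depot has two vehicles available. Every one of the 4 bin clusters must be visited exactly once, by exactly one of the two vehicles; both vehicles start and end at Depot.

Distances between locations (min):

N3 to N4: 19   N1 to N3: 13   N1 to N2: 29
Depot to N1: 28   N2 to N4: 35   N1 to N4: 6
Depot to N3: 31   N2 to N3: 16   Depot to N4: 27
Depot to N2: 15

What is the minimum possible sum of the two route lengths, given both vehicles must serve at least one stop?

Minimum combined distance: 107 min.

There are 2^3 − 1 = 7 ways to divide the 4 stops into two non-empty groups. For each, the best each vehicle can do is its own shortest tour through its group:
  {N1} + {N2, N3, N4}: 56 + 77 = 133
  {N2} + {N1, N3, N4}: 30 + 77 = 107
  {N1, N2} + {N3, N4}: 72 + 77 = 149
  {N3} + {N1, N2, N4}: 62 + 77 = 139
  {N1, N3} + {N2, N4}: 72 + 77 = 149
  {N2, N3} + {N1, N4}: 62 + 61 = 123
  … (7 splits in total)
Best: vehicle 1 Depot → N2 → Depot = 30; vehicle 2 Depot → N3 → N1 → N4 → Depot = 77; combined 107.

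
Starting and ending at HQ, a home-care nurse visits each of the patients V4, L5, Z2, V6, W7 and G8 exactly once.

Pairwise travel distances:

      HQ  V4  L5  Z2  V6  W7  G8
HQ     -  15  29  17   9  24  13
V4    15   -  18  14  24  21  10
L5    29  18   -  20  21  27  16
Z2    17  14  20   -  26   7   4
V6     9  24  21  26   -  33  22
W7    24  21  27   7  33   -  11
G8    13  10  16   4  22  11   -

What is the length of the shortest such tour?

With 6 stops there are 6!/2 = 360 distinct round trips (a route and its reverse cost the same).
HQ→V4→L5→Z2→V6→W7→G8→HQ: 15+18+20+26+33+11+13 = 136
HQ→V4→L5→Z2→V6→G8→W7→HQ: 15+18+20+26+22+11+24 = 136
HQ→V4→L5→Z2→W7→V6→G8→HQ: 15+18+20+7+33+22+13 = 128
HQ→V4→L5→Z2→W7→G8→V6→HQ: 15+18+20+7+11+22+9 = 102
HQ→V4→L5→Z2→G8→V6→W7→HQ: 15+18+20+4+22+33+24 = 136
HQ→V4→L5→Z2→G8→W7→V6→HQ: 15+18+20+4+11+33+9 = 110
HQ→V4→L5→V6→Z2→W7→G8→HQ: 15+18+21+26+7+11+13 = 111
HQ→V4→L5→V6→Z2→G8→W7→HQ: 15+18+21+26+4+11+24 = 119
… (352 more)
HQ→V4→Z2→W7→G8→L5→V6→HQ: 15+14+7+11+16+21+9 = 93  ← best
The minimum is 93.
One optimal route: HQ → V4 → Z2 → W7 → G8 → L5 → V6 → HQ (or its reverse).

93 — the shortest possible round trip.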